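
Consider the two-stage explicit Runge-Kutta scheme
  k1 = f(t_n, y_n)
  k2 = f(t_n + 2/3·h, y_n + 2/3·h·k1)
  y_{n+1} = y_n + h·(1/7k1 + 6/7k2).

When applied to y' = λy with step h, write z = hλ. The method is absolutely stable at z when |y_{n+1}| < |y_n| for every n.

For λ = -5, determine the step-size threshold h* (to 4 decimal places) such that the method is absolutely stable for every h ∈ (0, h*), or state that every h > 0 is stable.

(-1.7500,0); λ=-5 ⇒ h* = (7/4)/5 = 0.3500.

Set f=λy, z=hλ:
  k1=λy_n ⇒ h·k1=z·y_n;  k2=λ(1+2/3z)y_n ⇒ h·k2=z(1+2/3z)y_n
  y_{n+1}/y_n = 1 + 1/7z + 6/7z(1+2/3z) = 1 + z + 4/7z²
  so R(z) = 1 + z + 4/7z².

Boundary: |R(x)|=1, x<0.
x=-0.84: |R|=0.5632
R=1: x+4/7x²=0 ⇒ x=−7/4=-1.7500; min R=1−1/(4·4/7)=0.5625>−1
Confirm numerically:
  x=-1.713: |R|=0.96378 <1
  x=-1.542: |R|=0.81672 <1
  x=-0.745: |R|=0.57216 <1
  x=-2.343: |R|=1.79394 >1
  x=-2.312: |R|=1.74248 >1
  x=-1.912: |R|=1.17700 >1
Stable set (-1.7500, 0).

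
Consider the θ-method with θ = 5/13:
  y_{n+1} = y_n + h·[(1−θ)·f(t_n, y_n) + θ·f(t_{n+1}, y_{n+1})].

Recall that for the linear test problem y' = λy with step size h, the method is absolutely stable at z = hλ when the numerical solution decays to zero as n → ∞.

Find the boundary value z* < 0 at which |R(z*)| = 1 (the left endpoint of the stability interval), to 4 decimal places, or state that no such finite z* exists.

z* = -8.6667.

On y'=λy, z=hλ:
  y_{n+1} = y_n + z·[8/13·y_n + 5/13·y_{n+1}] ⇒ (1 − 5/13z)y_{n+1} = (1 + 8/13z)y_n
  so R(z) = (1 + 8/13z)/(1 − 5/13z).

Need |R(x)|<1, x<0.
x=-0.34: |R|=0.6993
R=−1: 1+8/13x = −1+5/13x ⇒ -3/13x=2 ⇒ x=2/(-3/13)=-8.6667
Confirm numerically:
  x=-5.855: |R|=0.80047 <1
  x=-5.515: |R|=0.76697 <1
  x=-5.506: |R|=0.76605 <1
  x=-5.020: |R|=0.71286 <1
  x=-8.915: |R|=1.01294 >1
  x=-8.856: |R|=1.00992 >1
Interval (-8.6667, 0).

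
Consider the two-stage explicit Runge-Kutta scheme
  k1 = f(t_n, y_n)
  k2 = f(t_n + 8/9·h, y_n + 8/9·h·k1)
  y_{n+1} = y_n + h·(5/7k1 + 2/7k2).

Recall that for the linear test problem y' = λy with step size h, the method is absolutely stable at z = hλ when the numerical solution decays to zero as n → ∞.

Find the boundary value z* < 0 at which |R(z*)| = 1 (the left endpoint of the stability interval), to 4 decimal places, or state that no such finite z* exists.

z* = -3.9375.

With y'=λy (z=hλ):
  k1=λy_n ⇒ h·k1=z·y_n;  k2=λ(1+8/9z)y_n ⇒ h·k2=z(1+8/9z)y_n
  y_{n+1}/y_n = 1 + 5/7z + 2/7z(1+8/9z) = 1 + z + 16/63z²
  R(z) = 1 + z + 16/63z².

Need |R(x)|<1, x<0.
x=-0.88: |R|=0.3167
R=1: x+16/63x²=0 ⇒ x=−63/16=-3.9375; min R=1−1/(4·16/63)=0.0156>−1
Confirm numerically:
  x=-3.447: |R|=0.57060 <1
  x=-2.217: |R|=0.03128 <1
  x=-1.934: |R|=0.01593 <1
  x=-4.303: |R|=1.39943 >1
  x=-4.224: |R|=1.30735 >1
  x=-4.181: |R|=1.25856 >1
So |R|<1 on (-3.9375, 0).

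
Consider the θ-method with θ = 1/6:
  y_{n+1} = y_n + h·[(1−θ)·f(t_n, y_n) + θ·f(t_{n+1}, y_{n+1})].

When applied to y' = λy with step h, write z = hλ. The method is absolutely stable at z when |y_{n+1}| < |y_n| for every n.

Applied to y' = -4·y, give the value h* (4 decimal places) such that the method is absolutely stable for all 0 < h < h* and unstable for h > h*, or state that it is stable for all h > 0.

(-3.0000,0); λ=-4 ⇒ h* = (3)/4 = 0.7500.

On y'=λy, z=hλ:
  y_{n+1} = y_n + z·[5/6·y_n + 1/6·y_{n+1}] ⇒ (1 − 1/6z)y_{n+1} = (1 + 5/6z)y_n
  R(z) = (1 + 5/6z)/(1 − 1/6z).

Boundary: |R(x)|=1, x<0.
x=-0.56: |R|=0.4878
R=−1: 1+5/6x = −1+1/6x ⇒ -2/3x=2 ⇒ x=2/(-2/3)=-3.0000
Confirm numerically:
  x=-2.651: |R|=0.83863 <1
  x=-2.351: |R|=0.68914 <1
  x=-1.612: |R|=0.27063 <1
  x=-1.454: |R|=0.17038 <1
  x=-3.222: |R|=1.09629 >1
  x=-3.035: |R|=1.01550 >1
Stable set (-3.0000, 0).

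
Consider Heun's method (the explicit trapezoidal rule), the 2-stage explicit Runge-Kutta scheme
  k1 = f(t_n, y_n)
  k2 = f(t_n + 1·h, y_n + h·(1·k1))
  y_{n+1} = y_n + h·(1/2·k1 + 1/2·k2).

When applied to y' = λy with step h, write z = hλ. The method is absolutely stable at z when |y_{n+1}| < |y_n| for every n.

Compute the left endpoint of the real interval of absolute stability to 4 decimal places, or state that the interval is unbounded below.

On y'=λy, z=hλ:
  order 2, 2-stage ⇒ R(z)=1+z+z^2/2
  (e.g. R(-1.04)=0.50080, |R|=0.50080)

Find x<0 with |R(x)|<1.
x=-1.04: |R|=0.5008
|R(-1.82)|=0.8362 |R(-1.39)|=0.5760 |R(-0.63)|=0.5684
Bisect:
  x_lo=-2.5125 |R|=1.6438  x_hi=-0.0770 |R|=0.9259
  mid=-1.29476 |R|=0.54344 →hi
  mid=-1.90363 |R|=0.90827 →hi
  mid=-2.20806 |R|=1.22970 →lo
  mid=-2.05584 |R|=1.05740 →lo
  mid=-1.97974 |R|=0.97994 →hi
  mid=-2.01779 |R|=1.01795 →lo
  mid=-1.99876 |R|=0.99876 →hi
  mid=-2.00828 |R|=1.00831 →lo
  mid=-2.00352 |R|=1.00353 →lo
  mid=-2.00114 |R|=1.00114 →lo
  ...
  [-2.00010,-1.99995] ⇒ x*=-2.0000
So |R|<1 on (-2.0000, 0).

left endpoint -2.0000.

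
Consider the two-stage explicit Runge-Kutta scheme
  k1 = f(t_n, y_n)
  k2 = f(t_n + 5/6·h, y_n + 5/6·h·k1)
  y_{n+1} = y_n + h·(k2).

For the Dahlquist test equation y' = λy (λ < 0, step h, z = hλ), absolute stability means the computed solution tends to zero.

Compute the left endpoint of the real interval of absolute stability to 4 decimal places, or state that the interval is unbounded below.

With y'=λy (z=hλ):
  k1=λy_n ⇒ h·k1=z·y_n;  k2=λ(1+5/6z)y_n ⇒ h·k2=z(1+5/6z)y_n
  y_{n+1}/y_n = 1 + z(1+5/6z) = 1 + z + 5/6z²
  Hence R(z) = 1 + z + 5/6z².

Find x<0 with |R(x)|<1.
x=-0.97: |R|=0.8141
R=1: x+5/6x²=0 ⇒ x=−6/5=-1.2000; min R=1−1/(4·5/6)=0.7000>−1
Confirm numerically:
  x=-0.896: |R|=0.77301 <1
  x=-0.790: |R|=0.73008 <1
  x=-0.748: |R|=0.71825 <1
  x=-1.679: |R|=1.67020 >1
  x=-1.653: |R|=1.62401 >1
  x=-1.482: |R|=1.34827 >1
Interval (-1.2000, 0).

z* = -1.2000.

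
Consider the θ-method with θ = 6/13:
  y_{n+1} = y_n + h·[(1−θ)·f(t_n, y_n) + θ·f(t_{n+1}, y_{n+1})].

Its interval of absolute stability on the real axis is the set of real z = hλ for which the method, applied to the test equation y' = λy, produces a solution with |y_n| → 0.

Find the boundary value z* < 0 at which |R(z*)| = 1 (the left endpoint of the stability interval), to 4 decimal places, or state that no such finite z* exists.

z* = -26.0000.

Set f=λy, z=hλ:
  y_{n+1} = y_n + z·[7/13·y_n + 6/13·y_{n+1}] ⇒ (1 − 6/13z)y_{n+1} = (1 + 7/13z)y_n
  ⇒ R(z) = (1 + 7/13z)/(1 − 6/13z).

Solve |R(x)|<1 on ℝ⁻.
x=-0.38: |R|=0.6767
R=−1: 1+7/13x = −1+6/13x ⇒ -1/13x=2 ⇒ x=2/(-1/13)=-26.0000
Confirm numerically:
  x=-23.265: |R|=0.98208 <1
  x=-20.196: |R|=0.95674 <1
  x=-15.492: |R|=0.90082 <1
  x=-15.408: |R|=0.89955 <1
  x=-26.541: |R|=1.00314 >1
  x=-26.365: |R|=1.00213 >1
  x=-26.238: |R|=1.00140 >1
Interval (-26.0000, 0).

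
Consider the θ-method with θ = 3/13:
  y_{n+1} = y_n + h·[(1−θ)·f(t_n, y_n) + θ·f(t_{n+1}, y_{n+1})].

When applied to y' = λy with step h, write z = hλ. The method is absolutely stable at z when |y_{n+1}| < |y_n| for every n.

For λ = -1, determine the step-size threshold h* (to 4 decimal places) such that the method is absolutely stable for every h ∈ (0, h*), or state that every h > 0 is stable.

On y'=λy, z=hλ:
  y_{n+1} = y_n + z·[10/13·y_n + 3/13·y_{n+1}] ⇒ (1 − 3/13z)y_{n+1} = (1 + 10/13z)y_n
  R(z) = (1 + 10/13z)/(1 − 3/13z).

Find x<0 with |R(x)|<1.
x=-0.61: |R|=0.4653
R=−1: 1+10/13x = −1+3/13x ⇒ -7/13x=2 ⇒ x=2/(-7/13)=-3.7143
Confirm numerically:
  x=-3.326: |R|=0.88171 <1
  x=-2.437: |R|=0.55980 <1
  x=-1.600: |R|=0.16854 <1
  x=-3.963: |R|=1.06995 >1
  x=-3.830: |R|=1.03307 >1
  x=-3.795: |R|=1.02317 >1
Interval (-3.7143, 0).

(-3.7143,0); λ=-1 ⇒ h* = (26/7)/1 = 3.7143.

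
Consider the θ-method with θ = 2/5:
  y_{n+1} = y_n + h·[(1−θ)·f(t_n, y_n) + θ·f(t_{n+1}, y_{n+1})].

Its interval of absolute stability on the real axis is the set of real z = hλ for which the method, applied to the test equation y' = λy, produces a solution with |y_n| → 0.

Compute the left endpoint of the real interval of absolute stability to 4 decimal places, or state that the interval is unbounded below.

Set f=λy, z=hλ:
  y_{n+1} = y_n + z·[3/5·y_n + 2/5·y_{n+1}] ⇒ (1 − 2/5z)y_{n+1} = (1 + 3/5z)y_n
  so R(z) = (1 + 3/5z)/(1 − 2/5z).

Need |R(x)|<1, x<0.
x=-1.16: |R|=0.2077
R=−1: 1+3/5x = −1+2/5x ⇒ -1/5x=2 ⇒ x=2/(-1/5)=-10.0000
Confirm numerically:
  x=-9.826: |R|=0.99294 <1
  x=-9.692: |R|=0.98737 <1
  x=-9.485: |R|=0.97851 <1
  x=-5.220: |R|=0.69041 <1
  x=-10.467: |R|=1.01801 >1
  x=-10.257: |R|=1.01007 >1
Stable set (-10.0000, 0).

z* = -10.0000.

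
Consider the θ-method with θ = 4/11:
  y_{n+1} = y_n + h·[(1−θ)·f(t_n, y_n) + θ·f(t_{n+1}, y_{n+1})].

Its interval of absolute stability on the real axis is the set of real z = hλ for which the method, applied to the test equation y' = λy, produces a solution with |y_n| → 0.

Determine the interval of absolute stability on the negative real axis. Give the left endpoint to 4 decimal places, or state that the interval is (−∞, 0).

(-7.3333, 0).

Test eqn y'=λy, z=hλ:
  y_{n+1} = y_n + z·[7/11·y_n + 4/11·y_{n+1}] ⇒ (1 − 4/11z)y_{n+1} = (1 + 7/11z)y_n
  so R(z) = (1 + 7/11z)/(1 − 4/11z).

Solve |R(x)|<1 on ℝ⁻.
x=-0.85: |R|=0.3507
R=−1: 1+7/11x = −1+4/11x ⇒ -3/11x=2 ⇒ x=2/(-3/11)=-7.3333
Confirm numerically:
  x=-7.262: |R|=0.99466 <1
  x=-5.439: |R|=0.82651 <1
  x=-5.394: |R|=0.82140 <1
  x=-4.729: |R|=0.73884 <1
  x=-7.840: |R|=1.03588 >1
  x=-7.545: |R|=1.01542 >1
  x=-7.470: |R|=1.01003 >1
Interval (-7.3333, 0).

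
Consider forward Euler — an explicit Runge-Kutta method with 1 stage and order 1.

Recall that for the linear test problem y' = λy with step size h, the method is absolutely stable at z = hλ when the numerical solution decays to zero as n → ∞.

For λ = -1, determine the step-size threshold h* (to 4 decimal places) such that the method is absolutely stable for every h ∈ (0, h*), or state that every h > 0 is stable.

On y'=λy, z=hλ:
  order 1, 1-stage ⇒ R(z)=1+z
  (e.g. R(-0.72)=0.28000, |R|=0.28000)

Need |R(x)|<1, x<0.
x=-0.72: |R|=0.2800
|R(-1.95)|=0.9500 |R(-1.21)|=0.2100 |R(-0.58)|=0.4200
Bisect:
  x_lo=-2.8533 |R|=1.8533  x_hi=-0.2217 |R|=0.7783
  mid=-1.53752 |R|=0.53752 →hi
  mid=-2.19544 |R|=1.19544 →lo
  mid=-1.86648 |R|=0.86648 →hi
  mid=-2.03096 |R|=1.03096 →lo
  mid=-1.94872 |R|=0.94872 →hi
  mid=-1.98984 |R|=0.98984 →hi
  mid=-2.01040 |R|=1.01040 →lo
  ...
  [-2.00012,-1.99996] ⇒ x*=-2.0000
Stable set (-2.0000, 0).

(-2.0000,0); λ=-1 ⇒ h* = 2.0000.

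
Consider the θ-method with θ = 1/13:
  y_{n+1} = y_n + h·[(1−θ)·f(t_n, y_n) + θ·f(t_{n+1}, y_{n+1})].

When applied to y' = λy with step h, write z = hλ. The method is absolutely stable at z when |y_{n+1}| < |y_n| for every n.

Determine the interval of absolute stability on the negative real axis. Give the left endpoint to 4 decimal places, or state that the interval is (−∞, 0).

(-2.3636, 0).

Set f=λy, z=hλ:
  y_{n+1} = y_n + z·[12/13·y_n + 1/13·y_{n+1}] ⇒ (1 − 1/13z)y_{n+1} = (1 + 12/13z)y_n
  ⇒ R(z) = (1 + 12/13z)/(1 − 1/13z).

Need |R(x)|<1, x<0.
x=-1.34: |R|=0.2148
R=−1: 1+12/13x = −1+1/13x ⇒ -11/13x=2 ⇒ x=2/(-11/13)=-2.3636
Confirm numerically:
  x=-1.911: |R|=0.66609 <1
  x=-1.105: |R|=0.01843 <1
  x=-1.072: |R|=0.00966 <1
  x=-2.757: |R|=1.27461 >1
  x=-2.579: |R|=1.15206 >1
Stable set (-2.3636, 0).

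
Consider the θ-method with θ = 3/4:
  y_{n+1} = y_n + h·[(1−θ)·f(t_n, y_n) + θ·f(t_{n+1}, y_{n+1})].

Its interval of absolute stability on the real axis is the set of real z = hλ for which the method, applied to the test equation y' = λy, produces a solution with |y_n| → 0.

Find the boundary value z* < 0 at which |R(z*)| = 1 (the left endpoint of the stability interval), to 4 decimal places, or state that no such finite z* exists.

On y'=λy, z=hλ:
  y_{n+1} = y_n + z·[1/4·y_n + 3/4·y_{n+1}] ⇒ (1 − 3/4z)y_{n+1} = (1 + 1/4z)y_n
  R(z) = (1 + 1/4z)/(1 − 3/4z).

Boundary: |R(x)|=1, x<0.
x=-1.19: |R|=0.3712
x=-2: |R|=0.2000
x=-10: |R|=0.1765
x=-100: |R|=0.3158
θ=3/4≥1/2 ⇒ |1+1/4x|<|1−3/4x| ∀x<0 ⇒ interval (−∞,0).

interval (−∞, 0).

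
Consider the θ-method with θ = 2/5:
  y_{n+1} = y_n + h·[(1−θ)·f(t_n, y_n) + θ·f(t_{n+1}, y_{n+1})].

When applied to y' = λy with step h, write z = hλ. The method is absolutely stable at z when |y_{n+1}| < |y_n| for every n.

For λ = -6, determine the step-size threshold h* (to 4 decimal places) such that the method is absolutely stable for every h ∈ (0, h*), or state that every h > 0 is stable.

With y'=λy (z=hλ):
  y_{n+1} = y_n + z·[3/5·y_n + 2/5·y_{n+1}] ⇒ (1 − 2/5z)y_{n+1} = (1 + 3/5z)y_n
  ⇒ R(z) = (1 + 3/5z)/(1 − 2/5z).

Find x<0 with |R(x)|<1.
x=-1.49: |R|=0.0664
R=−1: 1+3/5x = −1+2/5x ⇒ -1/5x=2 ⇒ x=2/(-1/5)=-10.0000
Confirm numerically:
  x=-9.144: |R|=0.96324 <1
  x=-9.053: |R|=0.95901 <1
  x=-4.589: |R|=0.61835 <1
  x=-10.171: |R|=1.00675 >1
  x=-10.133: |R|=1.00526 >1
Interval (-10.0000, 0).

(-10.0000,0); λ=-6 ⇒ h* = (10)/6 = 1.6667.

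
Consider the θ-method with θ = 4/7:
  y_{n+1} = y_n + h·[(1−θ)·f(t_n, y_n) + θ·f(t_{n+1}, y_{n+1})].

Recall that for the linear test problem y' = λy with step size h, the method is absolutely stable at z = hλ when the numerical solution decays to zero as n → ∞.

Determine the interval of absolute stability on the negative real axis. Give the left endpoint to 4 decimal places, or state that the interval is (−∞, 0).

Set f=λy, z=hλ:
  y_{n+1} = y_n + z·[3/7·y_n + 4/7·y_{n+1}] ⇒ (1 − 4/7z)y_{n+1} = (1 + 3/7z)y_n
  ⇒ R(z) = (1 + 3/7z)/(1 − 4/7z).

Boundary: |R(x)|=1, x<0.
x=-1.8: |R|=0.1127
x=-2: |R|=0.0667
x=-10: |R|=0.4894
x=-100: |R|=0.7199
θ=4/7≥1/2 ⇒ |1+3/7x|<|1−4/7x| ∀x<0 ⇒ interval (−∞,0).

unbounded; (−∞, 0).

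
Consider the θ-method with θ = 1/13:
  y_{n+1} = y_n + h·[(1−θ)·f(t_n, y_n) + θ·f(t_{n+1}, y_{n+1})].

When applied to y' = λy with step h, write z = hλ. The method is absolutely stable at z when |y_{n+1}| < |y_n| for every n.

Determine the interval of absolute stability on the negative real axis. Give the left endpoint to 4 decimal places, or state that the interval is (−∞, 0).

On y'=λy, z=hλ:
  y_{n+1} = y_n + z·[12/13·y_n + 1/13·y_{n+1}] ⇒ (1 − 1/13z)y_{n+1} = (1 + 12/13z)y_n
  R(z) = (1 + 12/13z)/(1 − 1/13z).

Find x<0 with |R(x)|<1.
x=-0.64: |R|=0.3900
R=−1: 1+12/13x = −1+1/13x ⇒ -11/13x=2 ⇒ x=2/(-11/13)=-2.3636
Confirm numerically:
  x=-1.894: |R|=0.65315 <1
  x=-1.628: |R|=0.44681 <1
  x=-1.577: |R|=0.40639 <1
  x=-2.845: |R|=1.33417 >1
  x=-2.838: |R|=1.32946 >1
Interval (-2.3636, 0).

z∈(-2.3636,0).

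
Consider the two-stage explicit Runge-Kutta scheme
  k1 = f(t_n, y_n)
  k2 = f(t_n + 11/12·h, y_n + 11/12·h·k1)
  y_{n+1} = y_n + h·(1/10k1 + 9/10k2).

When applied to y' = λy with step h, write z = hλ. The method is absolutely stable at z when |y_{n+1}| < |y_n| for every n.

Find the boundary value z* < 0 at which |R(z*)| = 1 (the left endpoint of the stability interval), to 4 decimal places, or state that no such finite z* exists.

With y'=λy (z=hλ):
  k1=λy_n ⇒ h·k1=z·y_n;  k2=λ(1+11/12z)y_n ⇒ h·k2=z(1+11/12z)y_n
  y_{n+1}/y_n = 1 + 1/10z + 9/10z(1+11/12z) = 1 + z + 33/40z²
  Hence R(z) = 1 + z + 33/40z².

Find x<0 with |R(x)|<1.
x=-1.54: |R|=1.4166
R=1: x+33/40x²=0 ⇒ x=−40/33=-1.2121; min R=1−1/(4·33/40)=0.6970>−1
Confirm numerically:
  x=-0.981: |R|=0.81295 <1
  x=-0.942: |R|=0.79008 <1
  x=-0.498: |R|=0.70660 <1
  x=-1.777: |R|=1.82813 >1
  x=-1.233: |R|=1.02124 >1
Stable set (-1.2121, 0).

left endpoint -1.2121.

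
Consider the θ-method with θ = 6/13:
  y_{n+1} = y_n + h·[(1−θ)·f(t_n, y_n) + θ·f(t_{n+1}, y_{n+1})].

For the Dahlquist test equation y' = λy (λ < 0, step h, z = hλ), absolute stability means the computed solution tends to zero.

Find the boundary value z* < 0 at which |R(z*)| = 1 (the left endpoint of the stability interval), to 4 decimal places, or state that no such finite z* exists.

left endpoint -26.0000.

Set f=λy, z=hλ:
  y_{n+1} = y_n + z·[7/13·y_n + 6/13·y_{n+1}] ⇒ (1 − 6/13z)y_{n+1} = (1 + 7/13z)y_n
  R(z) = (1 + 7/13z)/(1 − 6/13z).

Boundary: |R(x)|=1, x<0.
x=-1.16: |R|=0.2445
R=−1: 1+7/13x = −1+6/13x ⇒ -1/13x=2 ⇒ x=2/(-1/13)=-26.0000
Confirm numerically:
  x=-17.297: |R|=0.92548 <1
  x=-13.767: |R|=0.87204 <1
  x=-12.730: |R|=0.85153 <1
  x=-26.117: |R|=1.00069 >1
  x=-26.111: |R|=1.00065 >1
Interval (-26.0000, 0).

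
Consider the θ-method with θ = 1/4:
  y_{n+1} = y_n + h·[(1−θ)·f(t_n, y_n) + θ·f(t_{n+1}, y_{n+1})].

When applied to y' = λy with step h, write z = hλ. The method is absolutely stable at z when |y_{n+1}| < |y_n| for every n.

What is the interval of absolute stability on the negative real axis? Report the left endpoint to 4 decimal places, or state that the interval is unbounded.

z∈(-4.0000,0).

Test eqn y'=λy, z=hλ:
  y_{n+1} = y_n + z·[3/4·y_n + 1/4·y_{n+1}] ⇒ (1 − 1/4z)y_{n+1} = (1 + 3/4z)y_n
  so R(z) = (1 + 3/4z)/(1 − 1/4z).

Boundary: |R(x)|=1, x<0.
x=-0.51: |R|=0.5477
R=−1: 1+3/4x = −1+1/4x ⇒ -1/2x=2 ⇒ x=2/(-1/2)=-4.0000
Confirm numerically:
  x=-3.520: |R|=0.87234 <1
  x=-2.069: |R|=0.36365 <1
  x=-1.771: |R|=0.22752 <1
  x=-4.396: |R|=1.09433 >1
  x=-4.318: |R|=1.07646 >1
  x=-4.117: |R|=1.02883 >1
Interval (-4.0000, 0).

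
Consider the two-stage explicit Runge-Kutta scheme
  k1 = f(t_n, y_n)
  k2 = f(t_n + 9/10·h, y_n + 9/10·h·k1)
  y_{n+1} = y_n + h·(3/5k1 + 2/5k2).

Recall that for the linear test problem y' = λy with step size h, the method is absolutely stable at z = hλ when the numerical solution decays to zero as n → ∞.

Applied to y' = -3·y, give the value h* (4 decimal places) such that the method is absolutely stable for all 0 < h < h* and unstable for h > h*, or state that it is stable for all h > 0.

(-2.7778,0); λ=-3 ⇒ h* = (25/9)/3 = 0.9259.

Set f=λy, z=hλ:
  k1=λy_n ⇒ h·k1=z·y_n;  k2=λ(1+9/10z)y_n ⇒ h·k2=z(1+9/10z)y_n
  y_{n+1}/y_n = 1 + 3/5z + 2/5z(1+9/10z) = 1 + z + 9/25z²
  Hence R(z) = 1 + z + 9/25z².

Boundary: |R(x)|=1, x<0.
x=-1.19: |R|=0.3198
R=1: x+9/25x²=0 ⇒ x=−25/9=-2.7778; min R=1−1/(4·9/25)=0.3056>−1
Confirm numerically:
  x=-2.553: |R|=0.79341 <1
  x=-1.808: |R|=0.36879 <1
  x=-1.600: |R|=0.32160 <1
  x=-3.280: |R|=1.59302 >1
  x=-3.136: |R|=1.40442 >1
  x=-2.806: |R|=1.02851 >1
So |R|<1 on (-2.7778, 0).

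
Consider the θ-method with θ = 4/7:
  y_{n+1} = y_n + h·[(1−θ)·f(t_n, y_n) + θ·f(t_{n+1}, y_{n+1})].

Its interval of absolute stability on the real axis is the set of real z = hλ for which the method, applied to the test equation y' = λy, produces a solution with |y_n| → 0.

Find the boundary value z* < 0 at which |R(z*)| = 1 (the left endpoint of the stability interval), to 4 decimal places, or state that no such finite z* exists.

(−∞, 0) — no finite endpoint.

Set f=λy, z=hλ:
  y_{n+1} = y_n + z·[3/7·y_n + 4/7·y_{n+1}] ⇒ (1 − 4/7z)y_{n+1} = (1 + 3/7z)y_n
  Hence R(z) = (1 + 3/7z)/(1 − 4/7z).

Boundary: |R(x)|=1, x<0.
x=-1.71: |R|=0.1351
x=-2: |R|=0.0667
x=-10: |R|=0.4894
x=-100: |R|=0.7199
θ=4/7≥1/2 ⇒ |1+3/7x|<|1−4/7x| ∀x<0 ⇒ unbounded interval.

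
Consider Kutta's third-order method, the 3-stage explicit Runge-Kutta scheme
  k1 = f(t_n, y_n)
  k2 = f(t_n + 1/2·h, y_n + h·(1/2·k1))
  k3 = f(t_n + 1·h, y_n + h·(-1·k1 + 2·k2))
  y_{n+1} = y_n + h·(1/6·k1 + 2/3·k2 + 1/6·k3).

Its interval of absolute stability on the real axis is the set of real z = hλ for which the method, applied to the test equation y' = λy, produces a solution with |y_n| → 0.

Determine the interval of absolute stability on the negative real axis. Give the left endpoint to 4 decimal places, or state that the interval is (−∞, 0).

Test eqn y'=λy, z=hλ:
  order 3, 3-stage ⇒ R(z)=1+z+z^2/2+z^3/6
  (e.g. R(-0.49)=0.61044, |R|=0.61044)

Boundary: |R(x)|=1, x<0.
x=-0.49: |R|=0.6104
|R(-2.43)|=0.8690 |R(-1.43)|=0.1051 |R(-0.73)|=0.4716
Bisect:
  x_lo=-2.9729 |R|=1.9331  x_hi=-0.1824 |R|=0.8332
  mid=-1.57768 |R|=0.01237 →hi
  mid=-2.27531 |R|=0.65001 →hi
  mid=-2.62412 |R|=1.19274 →lo
  mid=-2.44971 |R|=0.89933 →hi
  mid=-2.53692 |R|=1.04019 →lo
  mid=-2.49331 |R|=0.96834 →hi
  mid=-2.51512 |R|=1.00390 →lo
  mid=-2.50422 |R|=0.98603 →hi
  ...
  [-2.51290,-2.51273] ⇒ x*=-2.5127
Interval (-2.5127, 0).

z∈(-2.5127,0).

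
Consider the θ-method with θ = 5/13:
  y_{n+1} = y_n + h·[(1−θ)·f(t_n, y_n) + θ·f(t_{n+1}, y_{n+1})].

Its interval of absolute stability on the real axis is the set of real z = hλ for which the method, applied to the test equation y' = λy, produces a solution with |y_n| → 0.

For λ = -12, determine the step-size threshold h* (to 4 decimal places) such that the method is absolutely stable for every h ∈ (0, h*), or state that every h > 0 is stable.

(-8.6667,0); λ=-12 ⇒ h* = (26/3)/12 = 0.7222.

Test eqn y'=λy, z=hλ:
  y_{n+1} = y_n + z·[8/13·y_n + 5/13·y_{n+1}] ⇒ (1 − 5/13z)y_{n+1} = (1 + 8/13z)y_n
  R(z) = (1 + 8/13z)/(1 − 5/13z).

Boundary: |R(x)|=1, x<0.
x=-1.66: |R|=0.0131
R=−1: 1+8/13x = −1+5/13x ⇒ -3/13x=2 ⇒ x=2/(-3/13)=-8.6667
Confirm numerically:
  x=-7.681: |R|=0.94248 <1
  x=-5.289: |R|=0.74311 <1
  x=-4.565: |R|=0.65652 <1
  x=-9.186: |R|=1.02644 >1
  x=-9.153: |R|=1.02483 >1
  x=-8.929: |R|=1.01365 >1
Stable set (-8.6667, 0).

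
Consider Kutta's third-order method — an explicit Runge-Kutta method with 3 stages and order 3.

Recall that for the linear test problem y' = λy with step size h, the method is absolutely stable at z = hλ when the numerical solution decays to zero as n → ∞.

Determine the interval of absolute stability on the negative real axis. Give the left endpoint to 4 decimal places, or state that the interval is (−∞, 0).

z∈(-2.5127,0).

On y'=λy, z=hλ:
  order 3, 3-stage ⇒ R(z)=1+z+z^2/2+z^3/6
  (e.g. R(-0.84)=0.41402, |R|=0.41402)

Solve |R(x)|<1 on ℝ⁻.
x=-0.84: |R|=0.4140
|R(-2.11)|=0.4496 |R(-0.91)|=0.3785 |R(-0.62)|=0.5325
Bisect:
  x_lo=-3.1621 |R|=2.4321  x_hi=-0.1006 |R|=0.9043
  mid=-1.63135 |R|=0.02428 →hi
  mid=-2.39670 |R|=0.81912 →hi
  mid=-2.77938 |R|=1.49533 →lo
  mid=-2.58804 |R|=1.12816 →lo
  mid=-2.49237 |R|=0.96681 →hi
  mid=-2.54020 |R|=1.04572 →lo
  mid=-2.51629 |R|=1.00583 →lo
  mid=-2.50433 |R|=0.98621 →hi
  mid=-2.51031 |R|=0.99600 →hi
  ...
  [-2.51292,-2.51274] ⇒ x*=-2.5127
So |R|<1 on (-2.5127, 0).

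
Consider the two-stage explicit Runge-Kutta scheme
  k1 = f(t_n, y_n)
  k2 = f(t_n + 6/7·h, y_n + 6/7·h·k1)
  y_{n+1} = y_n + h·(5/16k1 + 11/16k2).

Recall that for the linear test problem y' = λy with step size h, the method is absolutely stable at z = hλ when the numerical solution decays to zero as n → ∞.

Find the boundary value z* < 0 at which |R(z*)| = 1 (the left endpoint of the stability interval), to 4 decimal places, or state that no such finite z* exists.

left endpoint -1.6970.

Test eqn y'=λy, z=hλ:
  k1=λy_n ⇒ h·k1=z·y_n;  k2=λ(1+6/7z)y_n ⇒ h·k2=z(1+6/7z)y_n
  y_{n+1}/y_n = 1 + 5/16z + 11/16z(1+6/7z) = 1 + z + 33/56z²
  ⇒ R(z) = 1 + z + 33/56z².

Solve |R(x)|<1 on ℝ⁻.
x=-0.87: |R|=0.5760
R=1: x+33/56x²=0 ⇒ x=−56/33=-1.6970; min R=1−1/(4·33/56)=0.5758>−1
Confirm numerically:
  x=-1.430: |R|=0.77503 <1
  x=-1.239: |R|=0.66562 <1
  x=-0.838: |R|=0.57582 <1
  x=-1.818: |R|=1.12966 >1
  x=-1.790: |R|=1.09813 >1
  x=-1.752: |R|=1.05681 >1
So |R|<1 on (-1.6970, 0).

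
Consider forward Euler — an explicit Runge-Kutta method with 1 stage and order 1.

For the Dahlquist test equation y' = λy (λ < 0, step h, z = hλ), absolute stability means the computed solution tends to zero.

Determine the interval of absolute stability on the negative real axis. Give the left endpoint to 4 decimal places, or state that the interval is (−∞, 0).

On y'=λy, z=hλ:
  order 1, 1-stage ⇒ R(z)=1+z
  (e.g. R(-1.72)=-0.72000, |R|=0.72000)

Boundary: |R(x)|=1, x<0.
x=-1.72: |R|=0.7200
|R(-0.81)|=0.1900 |R(-0.67)|=0.3300 |R(-0.53)|=0.4700
Bisect:
  x_lo=-2.4855 |R|=1.4855  x_hi=-0.0875 |R|=0.9125
  mid=-1.28652 |R|=0.28652 →hi
  mid=-1.88601 |R|=0.88601 →hi
  mid=-2.18575 |R|=1.18575 →lo
  mid=-2.03588 |R|=1.03588 →lo
  mid=-1.96095 |R|=0.96095 →hi
  mid=-1.99841 |R|=0.99841 →hi
  mid=-2.01715 |R|=1.01715 →lo
  mid=-2.00778 |R|=1.00778 →lo
  mid=-2.00310 |R|=1.00310 →lo
  mid=-2.00076 |R|=1.00076 →lo
  ...
  [-2.00002,-1.99988] ⇒ x*=-2.0000
So |R|<1 on (-2.0000, 0).

z∈(-2.0000,0).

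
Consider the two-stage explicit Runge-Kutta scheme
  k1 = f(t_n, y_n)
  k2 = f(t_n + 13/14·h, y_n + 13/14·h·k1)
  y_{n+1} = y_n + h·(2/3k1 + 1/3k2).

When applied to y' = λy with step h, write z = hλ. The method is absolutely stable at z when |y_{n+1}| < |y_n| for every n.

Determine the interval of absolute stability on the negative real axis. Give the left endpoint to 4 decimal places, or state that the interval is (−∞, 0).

(-3.2308, 0).

With y'=λy (z=hλ):
  k1=λy_n ⇒ h·k1=z·y_n;  k2=λ(1+13/14z)y_n ⇒ h·k2=z(1+13/14z)y_n
  y_{n+1}/y_n = 1 + 2/3z + 1/3z(1+13/14z) = 1 + z + 13/42z²
  R(z) = 1 + z + 13/42z².

Find x<0 with |R(x)|<1.
x=-0.34: |R|=0.6958
R=1: x+13/42x²=0 ⇒ x=−42/13=-3.2308; min R=1−1/(4·13/42)=0.1923>−1
Confirm numerically:
  x=-3.000: |R|=0.78571 <1
  x=-2.717: |R|=0.56793 <1
  x=-2.444: |R|=0.40483 <1
  x=-2.168: |R|=0.28683 <1
  x=-3.673: |R|=1.50276 >1
  x=-3.598: |R|=1.40897 >1
Stable set (-3.2308, 0).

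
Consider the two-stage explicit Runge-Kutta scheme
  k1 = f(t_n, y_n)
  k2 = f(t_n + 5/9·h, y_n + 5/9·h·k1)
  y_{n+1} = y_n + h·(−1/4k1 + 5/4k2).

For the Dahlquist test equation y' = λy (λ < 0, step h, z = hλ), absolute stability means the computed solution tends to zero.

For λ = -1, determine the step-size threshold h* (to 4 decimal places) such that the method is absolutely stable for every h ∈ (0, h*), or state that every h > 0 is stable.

With y'=λy (z=hλ):
  k1=λy_n ⇒ h·k1=z·y_n;  k2=λ(1+5/9z)y_n ⇒ h·k2=z(1+5/9z)y_n
  y_{n+1}/y_n = 1 − 1/4z + 5/4z(1+5/9z) = 1 + z + 25/36z²
  Hence R(z) = 1 + z + 25/36z².

Find x<0 with |R(x)|<1.
x=-1.67: |R|=1.2667
R=1: x+25/36x²=0 ⇒ x=−36/25=-1.4400; min R=1−1/(4·25/36)=0.6400>−1
Confirm numerically:
  x=-1.112: |R|=0.74671 <1
  x=-0.820: |R|=0.64694 <1
  x=-0.751: |R|=0.64067 <1
  x=-0.704: |R|=0.64018 <1
  x=-1.977: |R|=1.73726 >1
  x=-1.926: |R|=1.65002 >1
  x=-1.683: |R|=1.28401 >1
Interval (-1.4400, 0).

(-1.4400,0); λ=-1 ⇒ h* = (36/25)/1 = 1.4400.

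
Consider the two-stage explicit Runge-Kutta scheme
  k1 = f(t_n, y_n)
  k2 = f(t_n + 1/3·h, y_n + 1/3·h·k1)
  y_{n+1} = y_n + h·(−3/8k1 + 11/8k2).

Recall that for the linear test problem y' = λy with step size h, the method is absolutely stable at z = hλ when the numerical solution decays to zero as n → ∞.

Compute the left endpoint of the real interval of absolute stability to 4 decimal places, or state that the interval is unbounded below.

z* = -2.1818.

Test eqn y'=λy, z=hλ:
  k1=λy_n ⇒ h·k1=z·y_n;  k2=λ(1+1/3z)y_n ⇒ h·k2=z(1+1/3z)y_n
  y_{n+1}/y_n = 1 − 3/8z + 11/8z(1+1/3z) = 1 + z + 11/24z²
  ⇒ R(z) = 1 + z + 11/24z².

Need |R(x)|<1, x<0.
x=-0.57: |R|=0.5789
R=1: x+11/24x²=0 ⇒ x=−24/11=-2.1818; min R=1−1/(4·11/24)=0.4545>−1
Confirm numerically:
  x=-1.920: |R|=0.76960 <1
  x=-1.578: |R|=0.56329 <1
  x=-1.029: |R|=0.45630 <1
  x=-1.014: |R|=0.45726 <1
  x=-2.459: |R|=1.31240 >1
  x=-2.295: |R|=1.11905 >1
  x=-2.282: |R|=1.10478 >1
So |R|<1 on (-2.1818, 0).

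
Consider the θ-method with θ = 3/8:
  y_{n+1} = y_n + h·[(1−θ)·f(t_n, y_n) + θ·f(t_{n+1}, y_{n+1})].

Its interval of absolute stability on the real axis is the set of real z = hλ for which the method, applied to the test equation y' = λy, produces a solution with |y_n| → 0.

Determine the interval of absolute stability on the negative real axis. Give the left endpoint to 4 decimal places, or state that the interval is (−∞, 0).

z∈(-8.0000,0).

With y'=λy (z=hλ):
  y_{n+1} = y_n + z·[5/8·y_n + 3/8·y_{n+1}] ⇒ (1 − 3/8z)y_{n+1} = (1 + 5/8z)y_n
  Hence R(z) = (1 + 5/8z)/(1 − 3/8z).

Need |R(x)|<1, x<0.
x=-0.95: |R|=0.2995
R=−1: 1+5/8x = −1+3/8x ⇒ -1/4x=2 ⇒ x=2/(-1/4)=-8.0000
Confirm numerically:
  x=-4.782: |R|=0.71198 <1
  x=-4.372: |R|=0.65637 <1
  x=-3.887: |R|=0.58161 <1
  x=-8.459: |R|=1.02750 >1
  x=-8.294: |R|=1.01788 >1
Stable set (-8.0000, 0).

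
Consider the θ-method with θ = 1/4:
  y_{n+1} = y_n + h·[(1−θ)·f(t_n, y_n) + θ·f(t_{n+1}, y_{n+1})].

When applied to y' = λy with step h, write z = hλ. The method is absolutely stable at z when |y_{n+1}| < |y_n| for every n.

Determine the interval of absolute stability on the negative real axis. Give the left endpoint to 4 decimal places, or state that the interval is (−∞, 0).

z∈(-4.0000,0).

On y'=λy, z=hλ:
  y_{n+1} = y_n + z·[3/4·y_n + 1/4·y_{n+1}] ⇒ (1 − 1/4z)y_{n+1} = (1 + 3/4z)y_n
  ⇒ R(z) = (1 + 3/4z)/(1 − 1/4z).

Boundary: |R(x)|=1, x<0.
x=-1.66: |R|=0.1731
R=−1: 1+3/4x = −1+1/4x ⇒ -1/2x=2 ⇒ x=2/(-1/2)=-4.0000
Confirm numerically:
  x=-3.408: |R|=0.84017 <1
  x=-2.947: |R|=0.69685 <1
  x=-2.353: |R|=0.48150 <1
  x=-1.943: |R|=0.30776 <1
  x=-4.585: |R|=1.13628 >1
  x=-4.313: |R|=1.07530 >1
  x=-4.021: |R|=1.00524 >1
So |R|<1 on (-4.0000, 0).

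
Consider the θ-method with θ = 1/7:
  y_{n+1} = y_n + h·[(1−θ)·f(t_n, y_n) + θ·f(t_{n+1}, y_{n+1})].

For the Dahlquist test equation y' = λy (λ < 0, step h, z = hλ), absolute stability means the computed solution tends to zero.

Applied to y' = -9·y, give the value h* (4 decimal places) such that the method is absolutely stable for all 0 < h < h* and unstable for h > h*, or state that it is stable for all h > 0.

(-2.8000,0); λ=-9 ⇒ h* = (14/5)/9 = 0.3111.

On y'=λy, z=hλ:
  y_{n+1} = y_n + z·[6/7·y_n + 1/7·y_{n+1}] ⇒ (1 − 1/7z)y_{n+1} = (1 + 6/7z)y_n
  ⇒ R(z) = (1 + 6/7z)/(1 − 1/7z).

Need |R(x)|<1, x<0.
x=-1.26: |R|=0.0678
R=−1: 1+6/7x = −1+1/7x ⇒ -5/7x=2 ⇒ x=2/(-5/7)=-2.8000
Confirm numerically:
  x=-2.661: |R|=0.92806 <1
  x=-2.422: |R|=0.79941 <1
  x=-2.298: |R|=0.73005 <1
  x=-1.413: |R|=0.17568 <1
  x=-3.090: |R|=1.14371 >1
  x=-3.066: |R|=1.13213 >1
  x=-2.945: |R|=1.07290 >1
Stable set (-2.8000, 0).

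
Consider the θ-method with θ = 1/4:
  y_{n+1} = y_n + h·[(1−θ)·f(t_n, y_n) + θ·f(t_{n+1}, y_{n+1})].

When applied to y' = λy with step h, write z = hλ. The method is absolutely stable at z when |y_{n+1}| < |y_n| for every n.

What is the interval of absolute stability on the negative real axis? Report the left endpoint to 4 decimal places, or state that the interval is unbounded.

(-4.0000, 0).

Test eqn y'=λy, z=hλ:
  y_{n+1} = y_n + z·[3/4·y_n + 1/4·y_{n+1}] ⇒ (1 − 1/4z)y_{n+1} = (1 + 3/4z)y_n
  ⇒ R(z) = (1 + 3/4z)/(1 − 1/4z).

Solve |R(x)|<1 on ℝ⁻.
x=-1.3: |R|=0.0189
R=−1: 1+3/4x = −1+1/4x ⇒ -1/2x=2 ⇒ x=2/(-1/2)=-4.0000
Confirm numerically:
  x=-3.133: |R|=0.75690 <1
  x=-2.052: |R|=0.35625 <1
  x=-1.649: |R|=0.16764 <1
  x=-4.549: |R|=1.12844 >1
  x=-4.545: |R|=1.12756 >1
  x=-4.417: |R|=1.09909 >1
Stable set (-4.0000, 0).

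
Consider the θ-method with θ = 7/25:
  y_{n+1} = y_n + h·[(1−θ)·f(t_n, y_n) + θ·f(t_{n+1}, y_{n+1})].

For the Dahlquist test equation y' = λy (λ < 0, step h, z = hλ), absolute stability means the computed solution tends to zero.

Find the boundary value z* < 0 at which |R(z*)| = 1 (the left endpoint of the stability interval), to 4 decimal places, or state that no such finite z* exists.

Set f=λy, z=hλ:
  y_{n+1} = y_n + z·[18/25·y_n + 7/25·y_{n+1}] ⇒ (1 − 7/25z)y_{n+1} = (1 + 18/25z)y_n
  so R(z) = (1 + 18/25z)/(1 − 7/25z).

Solve |R(x)|<1 on ℝ⁻.
x=-1.59: |R|=0.1002
R=−1: 1+18/25x = −1+7/25x ⇒ -11/25x=2 ⇒ x=2/(-11/25)=-4.5455
Confirm numerically:
  x=-4.253: |R|=0.94126 <1
  x=-3.624: |R|=0.79876 <1
  x=-3.517: |R|=0.77200 <1
  x=-3.307: |R|=0.71707 <1
  x=-5.136: |R|=1.10658 >1
  x=-4.609: |R|=1.01221 >1
Interval (-4.5455, 0).

z* = -4.5455.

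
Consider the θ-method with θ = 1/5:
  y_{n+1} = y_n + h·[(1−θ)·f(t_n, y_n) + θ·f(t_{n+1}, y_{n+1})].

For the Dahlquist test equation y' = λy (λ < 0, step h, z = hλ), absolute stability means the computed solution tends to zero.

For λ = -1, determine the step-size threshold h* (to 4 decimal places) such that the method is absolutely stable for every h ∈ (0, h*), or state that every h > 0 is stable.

With y'=λy (z=hλ):
  y_{n+1} = y_n + z·[4/5·y_n + 1/5·y_{n+1}] ⇒ (1 − 1/5z)y_{n+1} = (1 + 4/5z)y_n
  Hence R(z) = (1 + 4/5z)/(1 − 1/5z).

Need |R(x)|<1, x<0.
x=-1.76: |R|=0.3018
R=−1: 1+4/5x = −1+1/5x ⇒ -3/5x=2 ⇒ x=2/(-3/5)=-3.3333
Confirm numerically:
  x=-2.947: |R|=0.85416 <1
  x=-2.867: |R|=0.82217 <1
  x=-1.876: |R|=0.36417 <1
  x=-3.776: |R|=1.15132 >1
  x=-3.709: |R|=1.12941 >1
  x=-3.472: |R|=1.04910 >1
Interval (-3.3333, 0).

(-3.3333,0); λ=-1 ⇒ h* = (10/3)/1 = 3.3333.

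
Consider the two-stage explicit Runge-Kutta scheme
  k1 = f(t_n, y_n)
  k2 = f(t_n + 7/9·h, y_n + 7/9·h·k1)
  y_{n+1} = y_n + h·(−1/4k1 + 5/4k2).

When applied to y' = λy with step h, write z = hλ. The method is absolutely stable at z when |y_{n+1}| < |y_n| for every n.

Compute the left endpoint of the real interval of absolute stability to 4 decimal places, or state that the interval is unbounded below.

Set f=λy, z=hλ:
  k1=λy_n ⇒ h·k1=z·y_n;  k2=λ(1+7/9z)y_n ⇒ h·k2=z(1+7/9z)y_n
  y_{n+1}/y_n = 1 − 1/4z + 5/4z(1+7/9z) = 1 + z + 35/36z²
  so R(z) = 1 + z + 35/36z².

Need |R(x)|<1, x<0.
x=-0.34: |R|=0.7724
R=1: x+35/36x²=0 ⇒ x=−36/35=-1.0286; min R=1−1/(4·35/36)=0.7429>−1
Confirm numerically:
  x=-0.798: |R|=0.82112 <1
  x=-0.782: |R|=0.81254 <1
  x=-0.604: |R|=0.75068 <1
  x=-0.477: |R|=0.74421 <1
  x=-1.487: |R|=1.66275 >1
  x=-1.446: |R|=1.58683 >1
Interval (-1.0286, 0).

z* = -1.0286.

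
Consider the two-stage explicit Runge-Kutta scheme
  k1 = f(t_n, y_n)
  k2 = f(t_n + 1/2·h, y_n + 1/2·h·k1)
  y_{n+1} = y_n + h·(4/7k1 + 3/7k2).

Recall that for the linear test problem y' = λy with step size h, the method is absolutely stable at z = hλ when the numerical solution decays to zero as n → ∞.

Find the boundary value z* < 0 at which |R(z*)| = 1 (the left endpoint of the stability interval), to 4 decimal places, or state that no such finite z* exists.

Set f=λy, z=hλ:
  k1=λy_n ⇒ h·k1=z·y_n;  k2=λ(1+1/2z)y_n ⇒ h·k2=z(1+1/2z)y_n
  y_{n+1}/y_n = 1 + 4/7z + 3/7z(1+1/2z) = 1 + z + 3/14z²
  ⇒ R(z) = 1 + z + 3/14z².

Boundary: |R(x)|=1, x<0.
x=-1.31: |R|=0.0577
R=1: x+3/14x²=0 ⇒ x=−14/3=-4.6667; min R=1−1/(4·3/14)=-0.1667>−1
Confirm numerically:
  x=-4.434: |R|=0.77893 <1
  x=-4.117: |R|=0.51508 <1
  x=-3.639: |R|=0.19864 <1
  x=-2.836: |R|=0.11252 <1
  x=-5.206: |R|=1.60166 >1
  x=-5.027: |R|=1.38816 >1
  x=-4.977: |R|=1.33097 >1
Stable set (-4.6667, 0).

z* = -4.6667.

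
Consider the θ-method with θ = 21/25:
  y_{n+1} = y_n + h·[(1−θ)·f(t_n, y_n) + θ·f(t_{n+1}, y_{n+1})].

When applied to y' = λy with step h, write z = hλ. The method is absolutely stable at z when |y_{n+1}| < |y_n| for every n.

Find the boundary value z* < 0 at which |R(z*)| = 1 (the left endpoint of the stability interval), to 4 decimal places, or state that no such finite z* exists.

(−∞, 0) — no finite endpoint.

On y'=λy, z=hλ:
  y_{n+1} = y_n + z·[4/25·y_n + 21/25·y_{n+1}] ⇒ (1 − 21/25z)y_{n+1} = (1 + 4/25z)y_n
  ⇒ R(z) = (1 + 4/25z)/(1 − 21/25z).

Find x<0 with |R(x)|<1.
x=-1.79: |R|=0.2850
x=-2: |R|=0.2537
x=-10: |R|=0.0638
x=-100: |R|=0.1765
θ=21/25≥1/2 ⇒ |1+4/25x|<|1−21/25x| ∀x<0 ⇒ stable on all of ℝ⁻.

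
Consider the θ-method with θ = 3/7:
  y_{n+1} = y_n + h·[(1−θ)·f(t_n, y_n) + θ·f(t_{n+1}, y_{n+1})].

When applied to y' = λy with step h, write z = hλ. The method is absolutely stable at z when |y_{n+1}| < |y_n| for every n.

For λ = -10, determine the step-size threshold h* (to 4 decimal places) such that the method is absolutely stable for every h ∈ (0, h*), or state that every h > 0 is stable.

With y'=λy (z=hλ):
  y_{n+1} = y_n + z·[4/7·y_n + 3/7·y_{n+1}] ⇒ (1 − 3/7z)y_{n+1} = (1 + 4/7z)y_n
  R(z) = (1 + 4/7z)/(1 − 3/7z).

Solve |R(x)|<1 on ℝ⁻.
x=-1.64: |R|=0.0369
R=−1: 1+4/7x = −1+3/7x ⇒ -1/7x=2 ⇒ x=2/(-1/7)=-14.0000
Confirm numerically:
  x=-13.140: |R|=0.98147 <1
  x=-12.527: |R|=0.96696 <1
  x=-10.523: |R|=0.90985 <1
  x=-5.603: |R|=0.64732 <1
  x=-14.374: |R|=1.00746 >1
  x=-14.141: |R|=1.00285 >1
  x=-14.072: |R|=1.00146 >1
Stable set (-14.0000, 0).

(-14.0000,0); λ=-10 ⇒ h* = (14)/10 = 1.4000.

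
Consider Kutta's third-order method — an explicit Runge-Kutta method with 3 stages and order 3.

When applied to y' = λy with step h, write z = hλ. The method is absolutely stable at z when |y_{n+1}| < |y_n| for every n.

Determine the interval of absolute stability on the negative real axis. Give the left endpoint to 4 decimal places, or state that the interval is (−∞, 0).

(-2.5127, 0).

With y'=λy (z=hλ):
  order 3, 3-stage ⇒ R(z)=1+z+z^2/2+z^3/6
  (e.g. R(-0.37)=0.69001, |R|=0.69001)

Find x<0 with |R(x)|<1.
x=-0.37: |R|=0.6900
|R(-2.46)|=0.9154 |R(-0.9)|=0.3835 |R(-0.5)|=0.6042
Bisect:
  x_lo=-3.2318 |R|=2.6352  x_hi=-0.2783 |R|=0.7569
  mid=-1.75502 |R|=0.11591 →hi
  mid=-2.49339 |R|=0.96847 →hi
  mid=-2.86258 |R|=1.67491 →lo
  mid=-2.67799 |R|=1.29310 →lo
  mid=-2.58569 |R|=1.12403 →lo
  mid=-2.53954 |R|=1.04461 →lo
  mid=-2.51647 |R|=1.00613 →lo
  mid=-2.50493 |R|=0.98720 →hi
  ...
  [-2.51286,-2.51268] ⇒ x*=-2.5127
Interval (-2.5127, 0).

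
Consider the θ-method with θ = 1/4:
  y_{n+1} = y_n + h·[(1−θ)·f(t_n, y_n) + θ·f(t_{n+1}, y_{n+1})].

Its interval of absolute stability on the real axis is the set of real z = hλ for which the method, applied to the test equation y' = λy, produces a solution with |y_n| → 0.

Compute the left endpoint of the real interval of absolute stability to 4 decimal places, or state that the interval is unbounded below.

left endpoint -4.0000.

With y'=λy (z=hλ):
  y_{n+1} = y_n + z·[3/4·y_n + 1/4·y_{n+1}] ⇒ (1 − 1/4z)y_{n+1} = (1 + 3/4z)y_n
  ⇒ R(z) = (1 + 3/4z)/(1 − 1/4z).

Find x<0 with |R(x)|<1.
x=-1.52: |R|=0.1014
R=−1: 1+3/4x = −1+1/4x ⇒ -1/2x=2 ⇒ x=2/(-1/2)=-4.0000
Confirm numerically:
  x=-3.943: |R|=0.98565 <1
  x=-2.167: |R|=0.40555 <1
  x=-1.926: |R|=0.30003 <1
  x=-1.835: |R|=0.25793 <1
  x=-4.359: |R|=1.08590 >1
  x=-4.336: |R|=1.08061 >1
  x=-4.115: |R|=1.02834 >1
So |R|<1 on (-4.0000, 0).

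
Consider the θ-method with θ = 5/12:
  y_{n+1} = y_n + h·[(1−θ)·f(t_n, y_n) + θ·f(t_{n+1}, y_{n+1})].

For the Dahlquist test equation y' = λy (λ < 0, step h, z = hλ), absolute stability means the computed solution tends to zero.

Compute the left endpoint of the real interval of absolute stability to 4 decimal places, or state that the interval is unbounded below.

On y'=λy, z=hλ:
  y_{n+1} = y_n + z·[7/12·y_n + 5/12·y_{n+1}] ⇒ (1 − 5/12z)y_{n+1} = (1 + 7/12z)y_n
  R(z) = (1 + 7/12z)/(1 − 5/12z).

Find x<0 with |R(x)|<1.
x=-1.38: |R|=0.1238
R=−1: 1+7/12x = −1+5/12x ⇒ -1/6x=2 ⇒ x=2/(-1/6)=-12.0000
Confirm numerically:
  x=-11.847: |R|=0.99570 <1
  x=-10.858: |R|=0.96555 <1
  x=-5.046: |R|=0.62643 <1
  x=-12.591: |R|=1.01577 >1
  x=-12.396: |R|=1.01071 >1
So |R|<1 on (-12.0000, 0).

left endpoint -12.0000.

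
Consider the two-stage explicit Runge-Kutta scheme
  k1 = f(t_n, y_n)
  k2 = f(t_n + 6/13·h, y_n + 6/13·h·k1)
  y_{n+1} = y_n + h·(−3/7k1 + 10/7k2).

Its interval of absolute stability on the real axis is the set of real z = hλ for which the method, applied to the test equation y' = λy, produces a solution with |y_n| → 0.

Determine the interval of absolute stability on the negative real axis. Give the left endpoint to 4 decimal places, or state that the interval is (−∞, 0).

With y'=λy (z=hλ):
  k1=λy_n ⇒ h·k1=z·y_n;  k2=λ(1+6/13z)y_n ⇒ h·k2=z(1+6/13z)y_n
  y_{n+1}/y_n = 1 − 3/7z + 10/7z(1+6/13z) = 1 + z + 60/91z²
  R(z) = 1 + z + 60/91z².

Solve |R(x)|<1 on ℝ⁻.
x=-1.08: |R|=0.6891
R=1: x+60/91x²=0 ⇒ x=−91/60=-1.5167; min R=1−1/(4·60/91)=0.6208>−1
Confirm numerically:
  x=-1.423: |R|=0.91212 <1
  x=-0.713: |R|=0.62219 <1
  x=-0.618: |R|=0.63382 <1
  x=-1.803: |R|=1.34039 >1
  x=-1.800: |R|=1.33626 >1
  x=-1.569: |R|=1.05414 >1
Interval (-1.5167, 0).

(-1.5167, 0).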